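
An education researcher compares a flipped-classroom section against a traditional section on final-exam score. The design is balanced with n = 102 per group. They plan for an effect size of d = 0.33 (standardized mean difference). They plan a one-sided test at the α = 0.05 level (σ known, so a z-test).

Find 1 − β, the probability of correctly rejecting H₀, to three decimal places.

Noncentrality parameter: δ = d·√(n/2) = 0.33 × √(102/2) = 2.3567
One-sided α = 0.05 → critical value z_{0.05} = 1.645.
Power = P(Z > 1.645 − δ) = Φ(0.712) = 0.7617.

Power ≈ 0.762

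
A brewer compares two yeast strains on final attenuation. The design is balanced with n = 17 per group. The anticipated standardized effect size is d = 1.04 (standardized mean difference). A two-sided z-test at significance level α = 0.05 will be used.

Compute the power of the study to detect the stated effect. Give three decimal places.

Power ≈ 0.858

Noncentrality parameter: δ = d·√(n/2) = 1.04 × √(17/2) = 3.0321
Two-sided α = 0.05 → critical value z_{0.025} = 1.960.
Power = Φ(δ − 1.960) + Φ(−δ − 1.960) = Φ(1.072) + Φ(-4.992) = 0.8582 + 0.0000 = 0.8582.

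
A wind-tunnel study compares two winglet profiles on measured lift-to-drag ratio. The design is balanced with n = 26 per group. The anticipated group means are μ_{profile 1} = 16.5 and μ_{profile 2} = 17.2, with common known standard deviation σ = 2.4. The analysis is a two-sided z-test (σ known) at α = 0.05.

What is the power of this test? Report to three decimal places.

Power ≈ 0.183

Standardized effect: d = |μ_{profile 1} − μ_{profile 2}| / σ = |16.5 − 17.2| / 2.4 = 0.2917
Noncentrality parameter: δ = d·√(n/2) = 0.2917 × √(26/2) = 1.0516
Critical value for a two-sided test at α = 0.05: z_{α/2} = 1.960.
Power = Φ(δ − 1.960) + Φ(−δ − 1.960) = Φ(-0.908) + Φ(-3.012) = 0.1818 + 0.0013 = 0.1831.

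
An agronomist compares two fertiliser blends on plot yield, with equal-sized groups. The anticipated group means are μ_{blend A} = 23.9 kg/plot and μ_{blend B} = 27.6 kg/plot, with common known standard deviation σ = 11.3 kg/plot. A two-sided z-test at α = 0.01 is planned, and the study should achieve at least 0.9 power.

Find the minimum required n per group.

Standardized effect: d = |μ_{blend A} − μ_{blend B}| / σ = |23.9 − 27.6| / 11.3 = 0.3274
Set Φ(δ − 2.576) = 0.9; then δ − 2.576 = Φ⁻¹(0.9) = 1.282, giving δ = 3.857.
(For δ > 0 the lower-tail rejection region contributes negligibly to power, so the one-term inversion is standard.)
δ = d·√(n/2) ⇒ n = 2(δ/d)² = 2 × (3.857 / 0.3274)² = 277.57.
Rounding up, n = 278 per group.

n = 278 per group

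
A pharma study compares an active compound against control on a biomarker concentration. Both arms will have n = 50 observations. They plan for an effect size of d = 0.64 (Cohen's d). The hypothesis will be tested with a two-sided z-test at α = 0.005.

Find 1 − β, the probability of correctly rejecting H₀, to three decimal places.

Power ≈ 0.653

Noncentrality parameter: δ = d·√(n/2) = 0.64 × √(50/2) = 3.2000
Critical value for a two-sided test at α = 0.005: z_{α/2} = 2.807.
Power = Φ(δ − 2.807) + Φ(−δ − 2.807) = Φ(0.393) + Φ(-6.007) = 0.6528 + 0.0000 = 0.6528.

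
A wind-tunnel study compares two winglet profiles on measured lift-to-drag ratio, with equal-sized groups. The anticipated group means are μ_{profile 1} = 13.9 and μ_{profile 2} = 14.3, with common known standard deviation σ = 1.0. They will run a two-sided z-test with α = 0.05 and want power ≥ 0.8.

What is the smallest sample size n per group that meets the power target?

n = 99 per group

Standardized effect: d = |μ_{profile 1} − μ_{profile 2}| / σ = |13.9 − 14.3| / 1.0 = 0.4000
For power 0.8 need Φ(δ − z_{0.025}) = 0.8, so δ = z_{0.025} + z_{0.20} = 1.960 + 0.842 = 2.802.
(For δ > 0 the lower-tail rejection region contributes negligibly to power, so the one-term inversion is standard.)
δ = d·√(n/2) ⇒ n = 2(δ/d)² = 2 × (2.802 / 0.4000)² = 98.11.
Rounding up, n = 99 per group.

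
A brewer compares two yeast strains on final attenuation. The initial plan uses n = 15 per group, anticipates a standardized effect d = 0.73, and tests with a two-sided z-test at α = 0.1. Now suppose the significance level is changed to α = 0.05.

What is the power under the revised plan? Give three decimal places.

Power ≈ 0.516

δ = d·√(n/2) = 0.73 × √(15/2) = 1.9992 (unchanged). New critical value: z_{0.025} = 1.960.
Revised power = Φ(δ − 1.960) + Φ(−δ − 1.960) = Φ(0.039) + Φ(-3.959) = 0.5156 + 0.0000 = 0.5157.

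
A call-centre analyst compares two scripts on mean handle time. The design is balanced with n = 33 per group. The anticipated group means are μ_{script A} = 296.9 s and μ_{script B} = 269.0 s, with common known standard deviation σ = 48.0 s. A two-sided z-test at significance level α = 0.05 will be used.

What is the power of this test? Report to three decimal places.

Standardized effect: d = |μ_{script A} − μ_{script B}| / σ = |296.9 − 269.0| / 48.0 = 0.5812
Noncentrality parameter: δ = d·√(n/2) = 0.5812 × √(33/2) = 2.3610
Critical value for a two-sided test at α = 0.05: z_{α/2} = 1.960.
Power = Φ(δ − 1.960) + Φ(−δ − 1.960) = Φ(0.401) + Φ(-4.321) = 0.6558 + 0.0000 = 0.6558.

Power ≈ 0.656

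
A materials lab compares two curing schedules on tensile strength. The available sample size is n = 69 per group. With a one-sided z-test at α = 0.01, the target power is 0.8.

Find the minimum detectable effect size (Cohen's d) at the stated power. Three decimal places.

Required noncentrality: δ = z_{0.01} + z_{0.20} = 2.326 + 0.842 = 3.168.
δ = d·√(n/2) ⇒ d = δ/√(n/2) = 3.168/√(69/2) = 0.5394.

d ≈ 0.539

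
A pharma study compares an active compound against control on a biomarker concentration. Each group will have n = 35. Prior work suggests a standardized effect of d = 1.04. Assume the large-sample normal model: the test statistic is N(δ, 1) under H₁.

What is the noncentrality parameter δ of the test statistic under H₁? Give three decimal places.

δ ≈ 4.351

The noncentrality parameter scales effect size by the design's sample-size factor: δ = d·√(n/2) = 1.04 × √(35/2) = 4.3506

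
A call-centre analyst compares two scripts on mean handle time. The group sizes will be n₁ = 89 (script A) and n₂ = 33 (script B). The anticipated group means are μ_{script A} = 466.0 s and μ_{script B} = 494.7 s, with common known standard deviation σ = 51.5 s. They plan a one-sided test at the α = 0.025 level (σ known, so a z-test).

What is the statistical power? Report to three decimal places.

Standardized effect: d = |μ_{script A} − μ_{script B}| / σ = |466.0 − 494.7| / 51.5 = 0.5573
Noncentrality parameter: δ = d / √(1/n₁ + 1/n₂) = 0.5573 / √(1/89 + 1/33) = 2.7343
Critical value for a one-sided test at α = 0.025: z_α = 1.960.
Power = Φ(δ − 1.960) = Φ(0.774) = 0.7806.

Power ≈ 0.781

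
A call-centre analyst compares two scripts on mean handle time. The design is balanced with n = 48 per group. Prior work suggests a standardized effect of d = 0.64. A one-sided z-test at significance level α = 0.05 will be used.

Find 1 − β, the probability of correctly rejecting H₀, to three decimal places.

Noncentrality parameter: δ = d·√(n/2) = 0.64 × √(48/2) = 3.1353
Critical value for a one-sided test at α = 0.05: z_α = 1.645.
Power = Φ(δ − 1.645) = Φ(1.490) = 0.9320.

Power ≈ 0.932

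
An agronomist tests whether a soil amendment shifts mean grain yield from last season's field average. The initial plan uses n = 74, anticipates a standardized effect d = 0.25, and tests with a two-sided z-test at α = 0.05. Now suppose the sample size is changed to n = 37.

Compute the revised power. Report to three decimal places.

Power ≈ 0.330

With n = 37: δ = d·√n = 0.25 × √37 = 1.5207. Critical value z_{0.025} = 1.960.
Revised power = Φ(δ − 1.960) + Φ(−δ − 1.960) = Φ(-0.439) + Φ(-3.481) = 0.3302 + 0.0003 = 0.3305.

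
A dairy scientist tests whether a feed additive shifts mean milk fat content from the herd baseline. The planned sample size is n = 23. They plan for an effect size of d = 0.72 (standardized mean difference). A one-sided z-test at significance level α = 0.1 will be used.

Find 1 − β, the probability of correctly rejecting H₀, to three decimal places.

Power ≈ 0.985

Noncentrality parameter: δ = d·√n = 0.72 × √23 = 3.4530
One-sided α = 0.1 → critical value z_{0.1} = 1.282.
Power = Φ(δ − 1.282) = Φ(2.171) = 0.9851.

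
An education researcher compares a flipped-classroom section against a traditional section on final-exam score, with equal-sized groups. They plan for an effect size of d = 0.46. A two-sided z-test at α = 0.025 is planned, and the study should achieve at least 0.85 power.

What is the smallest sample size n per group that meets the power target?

Set Φ(δ − 2.241) = 0.85; then δ − 2.241 = Φ⁻¹(0.85) = 1.036, giving δ = 3.278.
(The Φ(−δ − z_{α/2}) term is vanishingly small for δ > 0 and is dropped in the standard sample-size formula.)
δ = d·√(n/2) ⇒ n = 2(δ/d)² = 2 × (3.278 / 0.46)² = 101.55.
Rounding up, n = 102 per group.

n = 102 per group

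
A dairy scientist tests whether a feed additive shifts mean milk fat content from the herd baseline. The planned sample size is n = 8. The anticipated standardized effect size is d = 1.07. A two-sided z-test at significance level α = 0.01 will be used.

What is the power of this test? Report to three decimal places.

Power ≈ 0.674

Noncentrality parameter: δ = d·√n = 1.07 × √8 = 3.0264
Critical value for a two-sided test at α = 0.01: z_{α/2} = 2.576.
Power = Φ(δ − 2.576) + Φ(−δ − 2.576) = Φ(0.451) + Φ(-5.602) = 0.6739 + 0.0000 = 0.6739.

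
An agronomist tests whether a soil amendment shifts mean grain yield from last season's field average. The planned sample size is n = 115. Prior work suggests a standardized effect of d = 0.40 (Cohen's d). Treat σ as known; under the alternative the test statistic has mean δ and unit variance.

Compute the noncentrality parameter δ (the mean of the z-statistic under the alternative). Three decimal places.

δ ≈ 4.290

δ = d·√n = 0.40 × √115 = 4.2895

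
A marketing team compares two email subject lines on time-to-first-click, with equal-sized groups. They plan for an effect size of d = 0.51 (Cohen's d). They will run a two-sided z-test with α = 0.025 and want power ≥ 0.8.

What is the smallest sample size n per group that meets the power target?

Set Φ(δ − 2.241) = 0.8; then δ − 2.241 = Φ⁻¹(0.8) = 0.842, giving δ = 3.083.
(The Φ(−δ − z_{α/2}) term is vanishingly small for δ > 0 and is dropped in the standard sample-size formula.)
δ = d·√(n/2) ⇒ n = 2(δ/d)² = 2 × (3.083 / 0.51)² = 73.09.
Rounding up, n = 74 per group.

n = 74 per group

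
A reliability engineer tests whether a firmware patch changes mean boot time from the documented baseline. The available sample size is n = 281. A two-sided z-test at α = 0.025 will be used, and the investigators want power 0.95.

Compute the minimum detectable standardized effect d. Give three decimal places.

Required noncentrality: δ = z_{0.0125} + z_{0.05} = 2.241 + 1.645 = 3.886.
(Lower-tail contribution to power is negligible for δ > 0.)
δ = d·√n ⇒ d = δ/√n = 3.886/√281 = 0.2318.

d ≈ 0.232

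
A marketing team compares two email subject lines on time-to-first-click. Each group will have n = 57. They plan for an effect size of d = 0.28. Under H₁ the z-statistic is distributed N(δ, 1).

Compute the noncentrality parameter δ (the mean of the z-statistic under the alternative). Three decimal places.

δ ≈ 1.495

The noncentrality parameter scales effect size by the design's sample-size factor: δ = d·√(n/2) = 0.28 × √(57/2) = 1.4948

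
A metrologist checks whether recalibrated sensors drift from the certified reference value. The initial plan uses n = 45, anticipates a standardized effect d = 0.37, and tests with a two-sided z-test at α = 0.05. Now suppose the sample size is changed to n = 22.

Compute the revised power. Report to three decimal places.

Power ≈ 0.411

With n = 22: δ = d·√n = 0.37 × √22 = 1.7355. Critical value z_{0.025} = 1.960.
Revised power = Φ(δ − 1.960) + Φ(−δ − 1.960) = Φ(-0.225) + Φ(-3.695) = 0.4112 + 0.0001 = 0.4113.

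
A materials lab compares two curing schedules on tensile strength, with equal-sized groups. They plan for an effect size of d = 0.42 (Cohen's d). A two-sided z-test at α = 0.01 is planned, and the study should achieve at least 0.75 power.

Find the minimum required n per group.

For power 0.75 need Φ(δ − z_{0.005}) = 0.75, so δ = z_{0.005} + z_{0.25} = 2.576 + 0.674 = 3.250.
(Ignoring the negligible lower-tail rejection probability gives the usual closed-form inversion.)
δ = d·√(n/2) ⇒ n = 2(δ/d)² = 2 × (3.250 / 0.42)² = 119.78.
Rounding up, n = 120 per group.

n = 120 per group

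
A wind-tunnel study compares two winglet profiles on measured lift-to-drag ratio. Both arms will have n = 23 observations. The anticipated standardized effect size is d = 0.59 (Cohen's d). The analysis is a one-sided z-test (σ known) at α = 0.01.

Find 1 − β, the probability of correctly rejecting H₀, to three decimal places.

Power ≈ 0.372

Noncentrality parameter: δ = d·√(n/2) = 0.59 × √(23/2) = 2.0008
One-sided α = 0.01 → critical value z_{0.01} = 2.326.
Power = P(Z > 2.326 − δ) = Φ(-0.326) = 0.3724.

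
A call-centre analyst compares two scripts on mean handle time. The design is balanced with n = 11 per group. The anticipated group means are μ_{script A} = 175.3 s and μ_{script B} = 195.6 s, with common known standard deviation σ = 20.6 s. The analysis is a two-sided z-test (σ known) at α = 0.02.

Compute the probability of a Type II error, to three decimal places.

β ≈ 0.506

Standardized effect: d = |μ_{script A} − μ_{script B}| / σ = |175.3 − 195.6| / 20.6 = 0.9854
Noncentrality parameter: λ = d·√(n/2) = 0.9854 × √(11/2) = 2.3111
Critical value for a two-sided test at α = 0.02: z_{α/2} = 2.326.
Power = Φ(λ − 2.326) + Φ(−λ − 2.326) = Φ(-0.015) + Φ(-4.637) = 0.4939 + 0.0000 = 0.4939.
Type II error: β = 1 − power = 1 − 0.4939 = 0.5061.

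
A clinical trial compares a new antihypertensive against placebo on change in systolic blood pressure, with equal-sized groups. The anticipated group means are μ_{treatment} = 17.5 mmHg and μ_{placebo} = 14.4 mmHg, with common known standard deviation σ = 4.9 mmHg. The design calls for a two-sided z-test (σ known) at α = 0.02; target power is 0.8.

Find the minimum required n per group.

Standardized effect: d = |μ_{treatment} − μ_{placebo}| / σ = |17.5 − 14.4| / 4.9 = 0.6327
For power 0.8 need Φ(δ − z_{0.01}) = 0.8, so δ = z_{0.01} + z_{0.20} = 2.326 + 0.842 = 3.168.
(Ignoring the negligible lower-tail rejection probability gives the usual closed-form inversion.)
δ = d·√(n/2) ⇒ n = 2(δ/d)² = 2 × (3.168 / 0.6327)² = 50.15.
Round up to the next whole unit.

n = 51 per group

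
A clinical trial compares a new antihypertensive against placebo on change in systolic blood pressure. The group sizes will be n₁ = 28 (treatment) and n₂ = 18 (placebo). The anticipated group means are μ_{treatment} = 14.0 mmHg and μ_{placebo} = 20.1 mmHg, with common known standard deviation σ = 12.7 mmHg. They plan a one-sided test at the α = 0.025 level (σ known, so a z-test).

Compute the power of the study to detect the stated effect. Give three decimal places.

Power ≈ 0.356

Standardized effect: d = |μ_{treatment} − μ_{placebo}| / σ = |14.0 − 20.1| / 12.7 = 0.4803
Noncentrality parameter: δ = d / √(1/n₁ + 1/n₂) = 0.4803 / √(1/28 + 1/18) = 1.5899
Critical value for a one-sided test at α = 0.025: z_α = 1.960.
Power = Φ(δ − 1.960) = Φ(-0.370) = 0.3557.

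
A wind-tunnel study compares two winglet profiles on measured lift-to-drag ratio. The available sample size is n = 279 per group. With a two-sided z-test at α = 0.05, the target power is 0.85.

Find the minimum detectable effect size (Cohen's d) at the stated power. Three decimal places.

d ≈ 0.254

Need Φ(δ − 1.960) = 0.85, so δ = 1.960 + 1.036 = 2.996.
(Lower-tail contribution to power is negligible for δ > 0.)
δ = d·√(n/2) ⇒ d = δ/√(n/2) = 2.996/√(279/2) = 0.2537.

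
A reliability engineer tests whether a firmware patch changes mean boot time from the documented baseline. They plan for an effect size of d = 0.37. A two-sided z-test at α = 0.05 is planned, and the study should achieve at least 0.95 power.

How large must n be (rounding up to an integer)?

For power 0.95 need Φ(δ − z_{0.025}) = 0.95, so δ = z_{0.025} + z_{0.05} = 1.960 + 1.645 = 3.605.
(For δ > 0 the lower-tail rejection region contributes negligibly to power, so the one-term inversion is standard.)
δ = d·√n ⇒ n = (δ/d)² = (3.605 / 0.37)² = 94.92.
Round up to the next whole unit.

n = 95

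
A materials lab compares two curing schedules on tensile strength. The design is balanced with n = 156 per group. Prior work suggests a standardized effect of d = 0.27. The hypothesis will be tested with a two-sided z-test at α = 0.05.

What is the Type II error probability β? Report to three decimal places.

Noncentrality parameter: δ = d·√(n/2) = 0.27 × √(156/2) = 2.3846
Two-sided α = 0.05 → critical value z_{0.025} = 1.960.
Power = Φ(δ − 1.960) + Φ(−δ − 1.960) = Φ(0.425) + Φ(-4.345) = 0.6644 + 0.0000 = 0.6644.
Type II error: β = 1 − power = 1 − 0.6644 = 0.3356.

β ≈ 0.336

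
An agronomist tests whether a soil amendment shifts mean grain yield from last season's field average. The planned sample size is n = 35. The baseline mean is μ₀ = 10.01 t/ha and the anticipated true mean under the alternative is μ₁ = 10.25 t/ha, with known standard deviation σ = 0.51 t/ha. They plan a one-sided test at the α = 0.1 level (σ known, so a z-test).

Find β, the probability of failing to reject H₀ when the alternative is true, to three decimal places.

Standardized effect: d = |μ₁ − μ₀| / σ = |10.25 − 10.01| / 0.51 = 0.4706
Noncentrality parameter: λ = d·√n = 0.4706 × √35 = 2.7840
Critical value for a one-sided test at α = 0.1: z_α = 1.282.
Power = Φ(λ − 1.282) = Φ(1.502) = 0.9335.
Type II error: β = 1 − power = 1 − 0.9335 = 0.0665.

β ≈ 0.066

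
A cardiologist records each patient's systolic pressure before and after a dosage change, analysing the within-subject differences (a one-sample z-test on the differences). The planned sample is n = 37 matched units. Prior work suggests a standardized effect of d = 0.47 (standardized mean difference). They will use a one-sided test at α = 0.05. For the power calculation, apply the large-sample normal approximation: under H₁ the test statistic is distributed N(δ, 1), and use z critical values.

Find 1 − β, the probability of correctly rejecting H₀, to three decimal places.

Noncentrality parameter: δ = d·√n = 0.47 × √37 = 2.8589
Critical value for a one-sided test at α = 0.05: z_α = 1.645.
Power = P(Z > 1.645 − δ) = Φ(1.214) = 0.8876.

Power ≈ 0.888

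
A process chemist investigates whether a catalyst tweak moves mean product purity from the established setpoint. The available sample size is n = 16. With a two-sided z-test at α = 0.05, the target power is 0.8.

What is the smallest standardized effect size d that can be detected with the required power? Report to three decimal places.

Required noncentrality: δ = z_{0.025} + z_{0.20} = 1.960 + 0.842 = 2.802.
(Lower-tail contribution to power is negligible for δ > 0.)
δ = d·√n ⇒ d = δ/√n = 2.802/√16 = 0.7004.

d ≈ 0.700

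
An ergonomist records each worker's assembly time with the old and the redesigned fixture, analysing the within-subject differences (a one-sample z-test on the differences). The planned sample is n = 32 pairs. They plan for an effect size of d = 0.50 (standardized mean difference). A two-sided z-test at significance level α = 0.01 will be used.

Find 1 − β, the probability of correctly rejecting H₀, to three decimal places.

Noncentrality parameter: δ = d·√n = 0.50 × √32 = 2.8284
Critical value for a two-sided test at α = 0.01: z_{α/2} = 2.576.
Power = Φ(δ − 2.576) + Φ(−δ − 2.576) = Φ(0.253) + Φ(-5.404) = 0.5997 + 0.0000 = 0.5997.

Power ≈ 0.600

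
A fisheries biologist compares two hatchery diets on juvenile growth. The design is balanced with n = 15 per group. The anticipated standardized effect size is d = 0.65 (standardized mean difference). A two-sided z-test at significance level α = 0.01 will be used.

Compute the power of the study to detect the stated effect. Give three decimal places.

Power ≈ 0.213

Noncentrality parameter: δ = d·√(n/2) = 0.65 × √(15/2) = 1.7801
Critical value for a two-sided test at α = 0.01: z_{α/2} = 2.576.
Power = Φ(δ − 2.576) + Φ(−δ − 2.576) = Φ(-0.796) + Φ(-4.356) = 0.2131 + 0.0000 = 0.2131.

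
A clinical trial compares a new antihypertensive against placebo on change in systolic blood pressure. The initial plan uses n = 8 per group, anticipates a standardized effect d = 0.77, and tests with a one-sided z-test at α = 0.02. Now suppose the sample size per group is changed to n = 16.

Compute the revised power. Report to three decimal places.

With n = 16 per group: δ = d·√(n/2) = 0.77 × √(16/2) = 2.1779. Critical value z_{0.02} = 2.054.
Revised power = Φ(δ − 2.054) = Φ(0.124) = 0.5494.

Power ≈ 0.549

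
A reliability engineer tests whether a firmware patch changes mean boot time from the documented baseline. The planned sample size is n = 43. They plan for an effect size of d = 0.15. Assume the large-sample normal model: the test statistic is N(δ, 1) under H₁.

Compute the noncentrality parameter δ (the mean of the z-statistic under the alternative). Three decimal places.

The noncentrality parameter scales effect size by the design's sample-size factor: δ = d·√n = 0.15 × √43 = 0.9836

δ ≈ 0.984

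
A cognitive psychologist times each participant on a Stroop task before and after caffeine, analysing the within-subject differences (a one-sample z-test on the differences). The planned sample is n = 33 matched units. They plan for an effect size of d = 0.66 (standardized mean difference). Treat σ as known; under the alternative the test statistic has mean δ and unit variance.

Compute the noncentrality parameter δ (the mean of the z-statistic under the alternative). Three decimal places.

The noncentrality parameter scales effect size by the design's sample-size factor: δ = d·√n = 0.66 × √33 = 3.7914

δ ≈ 3.791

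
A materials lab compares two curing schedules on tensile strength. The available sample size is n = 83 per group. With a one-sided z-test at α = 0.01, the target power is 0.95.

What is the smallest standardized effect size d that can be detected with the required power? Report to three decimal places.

Need Φ(δ − 2.326) = 0.95, so δ = 2.326 + 1.645 = 3.971.
δ = d·√(n/2) ⇒ d = δ/√(n/2) = 3.971/√(83/2) = 0.6165.

d ≈ 0.616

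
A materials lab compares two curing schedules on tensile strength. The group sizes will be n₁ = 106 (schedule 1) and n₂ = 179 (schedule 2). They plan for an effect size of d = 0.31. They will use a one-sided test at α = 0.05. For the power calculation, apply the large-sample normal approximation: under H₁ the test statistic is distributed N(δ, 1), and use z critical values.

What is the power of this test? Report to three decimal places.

Noncentrality parameter: δ = d / √(1/n₁ + 1/n₂) = 0.31 / √(1/106 + 1/179) = 2.5294
One-sided α = 0.05 → critical value z_{0.05} = 1.645.
Power = Φ(δ − 1.645) = Φ(0.885) = 0.8118.

Power ≈ 0.812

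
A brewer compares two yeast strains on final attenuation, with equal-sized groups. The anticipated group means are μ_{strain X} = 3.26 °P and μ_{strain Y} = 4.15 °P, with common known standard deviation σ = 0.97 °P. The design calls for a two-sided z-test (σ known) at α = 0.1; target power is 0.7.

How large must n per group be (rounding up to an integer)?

Standardized effect: d = |μ_{strain X} − μ_{strain Y}| / σ = |3.26 − 4.15| / 0.97 = 0.9175
Set Φ(δ − 1.645) = 0.7; then δ − 1.645 = Φ⁻¹(0.7) = 0.524, giving δ = 2.169.
(For δ > 0 the lower-tail rejection region contributes negligibly to power, so the one-term inversion is standard.)
δ = d·√(n/2) ⇒ n = 2(δ/d)² = 2 × (2.169 / 0.9175)² = 11.18.
Rounding up, n = 12 per group.

n = 12 per group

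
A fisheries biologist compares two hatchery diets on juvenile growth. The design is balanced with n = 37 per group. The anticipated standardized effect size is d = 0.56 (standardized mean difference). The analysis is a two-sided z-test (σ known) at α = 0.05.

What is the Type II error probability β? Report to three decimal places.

β ≈ 0.327

Noncentrality parameter: δ = d·√(n/2) = 0.56 × √(37/2) = 2.4087
Two-sided α = 0.05 → critical value z_{0.025} = 1.960.
Power = Φ(δ − 1.960) + Φ(−δ − 1.960) = Φ(0.449) + Φ(-4.369) = 0.6732 + 0.0000 = 0.6732.
Type II error: β = 1 − power = 1 − 0.6732 = 0.3268.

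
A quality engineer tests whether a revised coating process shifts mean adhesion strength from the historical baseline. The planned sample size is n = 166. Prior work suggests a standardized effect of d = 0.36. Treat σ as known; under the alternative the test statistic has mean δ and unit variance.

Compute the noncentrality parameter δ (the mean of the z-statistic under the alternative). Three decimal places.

δ = d·√n = 0.36 × √166 = 4.6383

δ ≈ 4.638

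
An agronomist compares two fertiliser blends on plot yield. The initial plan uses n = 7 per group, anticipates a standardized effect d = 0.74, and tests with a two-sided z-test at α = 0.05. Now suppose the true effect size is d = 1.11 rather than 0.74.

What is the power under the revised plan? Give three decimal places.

With d = 1.11: δ = d·√(n/2) = 1.11 × √(7/2) = 2.0766. Critical value z_{0.025} = 1.960.
Revised power = Φ(δ − 1.960) + Φ(−δ − 1.960) = Φ(0.117) + Φ(-4.037) = 0.5464 + 0.0000 = 0.5465.

Power ≈ 0.546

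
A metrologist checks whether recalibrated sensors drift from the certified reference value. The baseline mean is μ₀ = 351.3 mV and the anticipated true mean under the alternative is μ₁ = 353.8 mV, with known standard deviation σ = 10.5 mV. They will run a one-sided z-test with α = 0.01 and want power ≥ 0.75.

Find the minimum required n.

Standardized effect: d = |μ₁ − μ₀| / σ = |353.8 − 351.3| / 10.5 = 0.2381
For power 0.75 need Φ(δ − z_{0.01}) = 0.75, so δ = z_{0.01} + z_{0.25} = 2.326 + 0.674 = 3.001.
δ = d·√n ⇒ n = (δ/d)² = (3.001 / 0.2381)² = 158.85.
Round up to the next whole unit.

n = 159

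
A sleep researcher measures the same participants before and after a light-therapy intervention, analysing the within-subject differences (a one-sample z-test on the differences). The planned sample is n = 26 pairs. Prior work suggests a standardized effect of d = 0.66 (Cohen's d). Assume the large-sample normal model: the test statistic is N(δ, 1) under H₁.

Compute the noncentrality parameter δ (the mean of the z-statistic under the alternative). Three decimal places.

The noncentrality parameter scales effect size by the design's sample-size factor: δ = d·√n = 0.66 × √26 = 3.3654

δ ≈ 3.365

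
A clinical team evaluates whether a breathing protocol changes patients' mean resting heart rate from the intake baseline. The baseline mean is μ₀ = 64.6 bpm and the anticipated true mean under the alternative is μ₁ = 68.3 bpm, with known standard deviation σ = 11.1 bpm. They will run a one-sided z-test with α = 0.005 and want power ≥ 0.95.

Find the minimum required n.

n = 161

Standardized effect: d = |μ₁ − μ₀| / σ = |68.3 − 64.6| / 11.1 = 0.3333
Set Φ(δ − 2.576) = 0.95; then δ − 2.576 = Φ⁻¹(0.95) = 1.645, giving δ = 4.221.
δ = d·√n ⇒ n = (δ/d)² = (4.221 / 0.3333)² = 160.33.
Round up to the next whole unit.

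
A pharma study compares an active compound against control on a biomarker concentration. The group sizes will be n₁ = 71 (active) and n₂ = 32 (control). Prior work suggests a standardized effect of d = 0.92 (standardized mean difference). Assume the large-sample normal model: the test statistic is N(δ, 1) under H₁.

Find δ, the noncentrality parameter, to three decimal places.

The noncentrality parameter scales effect size by the design's sample-size factor: δ = d / √(1/n₁ + 1/n₂) = 0.92 / √(1/71 + 1/32) = 4.3209

δ ≈ 4.321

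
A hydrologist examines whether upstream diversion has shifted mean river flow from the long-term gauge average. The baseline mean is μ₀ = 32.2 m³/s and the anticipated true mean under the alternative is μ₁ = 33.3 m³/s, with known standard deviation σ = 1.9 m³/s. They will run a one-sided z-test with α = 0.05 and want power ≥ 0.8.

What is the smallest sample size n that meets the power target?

n = 19

Standardized effect: d = |μ₁ − μ₀| / σ = |33.3 − 32.2| / 1.9 = 0.5789
Set Φ(δ − 1.645) = 0.8; then δ − 1.645 = Φ⁻¹(0.8) = 0.842, giving δ = 2.486.
δ = d·√n ⇒ n = (δ/d)² = (2.486 / 0.5789)² = 18.45.
Round up to the next whole unit.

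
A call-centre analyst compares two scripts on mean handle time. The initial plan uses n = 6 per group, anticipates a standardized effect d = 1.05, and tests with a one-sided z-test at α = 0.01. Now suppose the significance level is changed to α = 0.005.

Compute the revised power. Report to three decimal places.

δ = d·√(n/2) = 1.05 × √(6/2) = 1.8187 (unchanged). New critical value: z_{0.005} = 2.576.
Revised power = P(Z > 2.576 − δ) = Φ(-0.757) = 0.2245.

Power ≈ 0.224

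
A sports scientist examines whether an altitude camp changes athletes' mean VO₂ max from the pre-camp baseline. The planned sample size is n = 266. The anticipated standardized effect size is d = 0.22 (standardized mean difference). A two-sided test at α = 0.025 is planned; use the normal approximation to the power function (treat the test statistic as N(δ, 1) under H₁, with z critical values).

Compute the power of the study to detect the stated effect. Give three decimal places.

Power ≈ 0.911

Noncentrality parameter: λ = d·√n = 0.22 × √266 = 3.5881
Critical value for a two-sided test at α = 0.025: z_{α/2} = 2.241.
Power = Φ(λ − 2.241) + Φ(−λ − 2.241) = Φ(1.347) + Φ(-5.829) = 0.9110 + 0.0000 = 0.9110.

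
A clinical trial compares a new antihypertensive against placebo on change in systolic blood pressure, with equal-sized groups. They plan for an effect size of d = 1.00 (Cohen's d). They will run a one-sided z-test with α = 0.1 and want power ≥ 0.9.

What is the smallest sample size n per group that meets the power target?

n = 14 per group

For power 0.9 need Φ(δ − z_{0.1}) = 0.9, so δ = z_{0.1} + z_{0.10} = 1.282 + 1.282 = 2.563.
δ = d·√(n/2) ⇒ n = 2(δ/d)² = 2 × (2.563 / 1.00)² = 13.14.
Rounding up, n = 14 per group.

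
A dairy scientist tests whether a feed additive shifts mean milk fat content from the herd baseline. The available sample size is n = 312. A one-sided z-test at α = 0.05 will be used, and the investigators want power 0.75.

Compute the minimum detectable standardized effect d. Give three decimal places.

d ≈ 0.131

Required noncentrality: δ = z_{0.05} + z_{0.25} = 1.645 + 0.674 = 2.319.
δ = d·√n ⇒ d = δ/√n = 2.319/√312 = 0.1313.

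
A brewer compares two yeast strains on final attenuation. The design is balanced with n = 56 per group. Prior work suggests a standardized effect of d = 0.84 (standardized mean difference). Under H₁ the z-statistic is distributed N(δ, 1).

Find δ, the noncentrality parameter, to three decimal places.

δ ≈ 4.445

The noncentrality parameter scales effect size by the design's sample-size factor: δ = d·√(n/2) = 0.84 × √(56/2) = 4.4449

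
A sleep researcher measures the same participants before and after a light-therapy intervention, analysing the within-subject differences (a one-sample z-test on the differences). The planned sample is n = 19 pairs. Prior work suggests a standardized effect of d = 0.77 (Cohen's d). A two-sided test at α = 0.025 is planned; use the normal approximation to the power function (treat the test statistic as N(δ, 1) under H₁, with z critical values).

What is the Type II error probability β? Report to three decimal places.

Noncentrality parameter: δ = d·√n = 0.77 × √19 = 3.3564
Critical value for a two-sided test at α = 0.025: z_{α/2} = 2.241.
Power = Φ(δ − 2.241) + Φ(−δ − 2.241) = Φ(1.115) + Φ(-5.598) = 0.8676 + 0.0000 = 0.8676.
Type II error: β = 1 − power = 1 − 0.8676 = 0.1324.

β ≈ 0.132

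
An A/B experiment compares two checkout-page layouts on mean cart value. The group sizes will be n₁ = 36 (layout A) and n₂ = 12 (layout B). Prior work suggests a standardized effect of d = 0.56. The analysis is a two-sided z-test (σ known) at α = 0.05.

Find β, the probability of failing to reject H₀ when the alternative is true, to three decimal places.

Noncentrality parameter: δ = d / √(1/n₁ + 1/n₂) = 0.56 / √(1/36 + 1/12) = 1.6800
Two-sided α = 0.05 → critical value z_{0.025} = 1.960.
Power = Φ(δ − 1.960) + Φ(−δ − 1.960) = Φ(-0.280) + Φ(-3.640) = 0.3898 + 0.0001 = 0.3899.
Type II error: β = 1 − power = 1 − 0.3899 = 0.6101.

β ≈ 0.610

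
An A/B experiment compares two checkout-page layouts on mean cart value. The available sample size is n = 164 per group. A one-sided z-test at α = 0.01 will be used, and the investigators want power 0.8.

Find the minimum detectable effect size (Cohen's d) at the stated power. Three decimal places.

Need Φ(δ − 2.326) = 0.8, so δ = 2.326 + 0.842 = 3.168.
δ = d·√(n/2) ⇒ d = δ/√(n/2) = 3.168/√(164/2) = 0.3498.

d ≈ 0.350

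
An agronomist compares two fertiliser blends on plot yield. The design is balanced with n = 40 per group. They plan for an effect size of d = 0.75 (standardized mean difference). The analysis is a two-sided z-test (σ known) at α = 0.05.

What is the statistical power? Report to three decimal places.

Noncentrality parameter: δ = d·√(n/2) = 0.75 × √(40/2) = 3.3541
Critical value for a two-sided test at α = 0.05: z_{α/2} = 1.960.
Power = Φ(δ − 1.960) + Φ(−δ − 1.960) = Φ(1.394) + Φ(-5.314) = 0.9184 + 0.0000 = 0.9184.

Power ≈ 0.918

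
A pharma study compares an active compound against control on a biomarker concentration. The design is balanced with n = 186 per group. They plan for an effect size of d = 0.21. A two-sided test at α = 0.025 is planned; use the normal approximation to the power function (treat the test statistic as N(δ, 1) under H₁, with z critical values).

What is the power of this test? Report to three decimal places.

Power ≈ 0.414

Noncentrality parameter: δ = d·√(n/2) = 0.21 × √(186/2) = 2.0252
Two-sided α = 0.025 → critical value z_{0.0125} = 2.241.
Power = Φ(δ − 2.241) + Φ(−δ − 2.241) = Φ(-0.216) + Φ(-4.267) = 0.4144 + 0.0000 = 0.4144.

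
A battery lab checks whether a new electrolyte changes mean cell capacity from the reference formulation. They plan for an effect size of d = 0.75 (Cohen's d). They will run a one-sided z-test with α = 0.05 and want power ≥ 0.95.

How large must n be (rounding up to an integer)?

n = 20

Set Φ(δ − 1.645) = 0.95; then δ − 1.645 = Φ⁻¹(0.95) = 1.645, giving δ = 3.290.
δ = d·√n ⇒ n = (δ/d)² = (3.290 / 0.75)² = 19.24.
Round up to the next whole unit.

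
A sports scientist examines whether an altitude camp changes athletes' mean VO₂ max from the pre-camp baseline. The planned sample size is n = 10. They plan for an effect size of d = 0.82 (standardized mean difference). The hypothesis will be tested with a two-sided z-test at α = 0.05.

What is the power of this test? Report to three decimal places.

Power ≈ 0.737

Noncentrality parameter: δ = d·√n = 0.82 × √10 = 2.5931
Critical value for a two-sided test at α = 0.05: z_{α/2} = 1.960.
Power = Φ(δ − 1.960) + Φ(−δ − 1.960) = Φ(0.633) + Φ(-4.553) = 0.7367 + 0.0000 = 0.7367.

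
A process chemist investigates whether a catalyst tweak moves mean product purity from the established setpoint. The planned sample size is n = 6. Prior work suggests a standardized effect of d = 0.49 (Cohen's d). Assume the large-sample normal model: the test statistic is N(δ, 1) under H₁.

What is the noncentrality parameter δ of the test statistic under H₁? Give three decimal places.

δ ≈ 1.200

The noncentrality parameter scales effect size by the design's sample-size factor: δ = d·√n = 0.49 × √6 = 1.2002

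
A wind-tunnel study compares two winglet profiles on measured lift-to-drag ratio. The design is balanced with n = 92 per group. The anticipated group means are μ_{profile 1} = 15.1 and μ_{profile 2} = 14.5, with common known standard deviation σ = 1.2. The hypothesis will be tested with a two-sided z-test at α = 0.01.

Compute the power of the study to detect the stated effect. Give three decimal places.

Power ≈ 0.793

Standardized effect: d = |μ_{profile 1} − μ_{profile 2}| / σ = |15.1 − 14.5| / 1.2 = 0.5000
Noncentrality parameter: δ = d·√(n/2) = 0.5000 × √(92/2) = 3.3912
Critical value for a two-sided test at α = 0.01: z_{α/2} = 2.576.
Power = Φ(δ − 2.576) + Φ(−δ − 2.576) = Φ(0.815) + Φ(-5.967) = 0.7926 + 0.0000 = 0.7926.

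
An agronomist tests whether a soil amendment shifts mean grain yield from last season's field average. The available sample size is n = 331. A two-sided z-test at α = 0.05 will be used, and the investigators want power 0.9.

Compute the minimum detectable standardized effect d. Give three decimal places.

Required noncentrality: δ = z_{0.025} + z_{0.10} = 1.960 + 1.282 = 3.242.
(Lower-tail contribution to power is negligible for δ > 0.)
δ = d·√n ⇒ d = δ/√n = 3.242/√331 = 0.1782.

d ≈ 0.178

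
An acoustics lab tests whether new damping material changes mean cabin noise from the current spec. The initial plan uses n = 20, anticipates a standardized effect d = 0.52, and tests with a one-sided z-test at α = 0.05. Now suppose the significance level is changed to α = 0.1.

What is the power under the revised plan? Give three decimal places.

δ = d·√n = 0.52 × √20 = 2.3255 (unchanged). New critical value: z_{0.1} = 1.282.
Revised power = Φ(δ − 1.282) = Φ(1.044) = 0.8517.

Power ≈ 0.852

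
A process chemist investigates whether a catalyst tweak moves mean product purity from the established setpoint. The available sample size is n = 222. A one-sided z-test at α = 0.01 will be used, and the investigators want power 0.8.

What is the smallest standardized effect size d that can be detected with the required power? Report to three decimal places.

Required noncentrality: δ = z_{0.01} + z_{0.20} = 2.326 + 0.842 = 3.168.
δ = d·√n ⇒ d = δ/√n = 3.168/√222 = 0.2126.

d ≈ 0.213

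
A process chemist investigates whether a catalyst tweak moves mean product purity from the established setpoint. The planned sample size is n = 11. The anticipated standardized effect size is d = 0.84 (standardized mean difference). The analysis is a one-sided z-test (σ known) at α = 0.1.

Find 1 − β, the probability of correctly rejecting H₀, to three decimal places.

Power ≈ 0.934

Noncentrality parameter: δ = d·√n = 0.84 × √11 = 2.7860
One-sided α = 0.1 → critical value z_{0.1} = 1.282.
Power = P(Z > 1.282 − δ) = Φ(1.504) = 0.9338.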